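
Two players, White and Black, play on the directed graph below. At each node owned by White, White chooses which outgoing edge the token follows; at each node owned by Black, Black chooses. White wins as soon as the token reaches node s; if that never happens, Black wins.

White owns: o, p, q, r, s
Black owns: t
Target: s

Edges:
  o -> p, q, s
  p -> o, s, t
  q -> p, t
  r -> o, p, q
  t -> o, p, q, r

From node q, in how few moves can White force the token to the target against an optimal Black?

2

A0 = {s}
A1: add {o, p} — o (White) has o→s; p (White) has p→s.
A2: add {q, r} — q (White) has q→p; r (White) has r→o.
q enters the attractor at level 2, so White can force the target in 2 moves from there.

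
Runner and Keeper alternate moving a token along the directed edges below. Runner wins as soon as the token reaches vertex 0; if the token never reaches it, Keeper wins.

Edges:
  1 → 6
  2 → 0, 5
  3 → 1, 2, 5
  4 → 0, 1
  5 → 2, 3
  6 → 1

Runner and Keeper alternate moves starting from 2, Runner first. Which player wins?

Track states (vertex, player-to-move).
A0 = {(0,Runner), (0,Keeper)}
A1: add {(2,Runner), (4,Runner)}.
(2,Runner) ∈ A1 ⇒ Runner forces the target.

Runner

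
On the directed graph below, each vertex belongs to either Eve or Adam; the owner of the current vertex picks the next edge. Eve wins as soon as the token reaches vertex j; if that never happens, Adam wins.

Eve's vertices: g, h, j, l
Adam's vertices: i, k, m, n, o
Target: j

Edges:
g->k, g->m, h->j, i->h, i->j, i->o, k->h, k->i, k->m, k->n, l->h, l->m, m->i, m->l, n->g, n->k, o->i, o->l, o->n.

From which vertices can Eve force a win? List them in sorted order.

h, j, l

A0 = {j}
A1: add {h} — h (Eve) has h→j.
A2: add {l} — l (Eve) has l→h.
A3 = A2; e.g. g (Eve) has no edge into A2. Fixed point.
Eve's winning region = {h, j, l}.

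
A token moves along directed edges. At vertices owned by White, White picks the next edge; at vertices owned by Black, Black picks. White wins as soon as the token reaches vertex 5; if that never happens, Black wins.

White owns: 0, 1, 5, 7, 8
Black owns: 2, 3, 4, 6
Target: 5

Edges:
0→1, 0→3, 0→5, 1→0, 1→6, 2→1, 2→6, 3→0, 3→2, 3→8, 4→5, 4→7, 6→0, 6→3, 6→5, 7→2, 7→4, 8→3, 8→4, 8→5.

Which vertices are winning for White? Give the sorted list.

A0 = {5}
A1: add {0, 8} — 0 (White) has 0→5; 8 (White) has 8→5.
A2: add {1} — 1 (White) has 1→0.
A3 = A2; e.g. 2 (Black) can still go to 6. Fixed point.
White's winning region = {0, 1, 5, 8}.

0, 1, 5, 8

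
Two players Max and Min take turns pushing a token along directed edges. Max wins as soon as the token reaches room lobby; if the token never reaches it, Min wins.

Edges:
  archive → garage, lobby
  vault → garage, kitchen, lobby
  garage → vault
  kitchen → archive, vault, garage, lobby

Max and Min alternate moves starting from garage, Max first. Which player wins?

Min

Track states (vertex, player-to-move).
A0 = {(lobby,Max), (lobby,Min)}
A1: add {(archive,Max), (vault,Max), (kitchen,Max)}.
A2: add {(garage,Min)}.
A3 = A2; e.g. (archive,Min) stays out. (garage,Max) never enters ⇒ Min avoids the target.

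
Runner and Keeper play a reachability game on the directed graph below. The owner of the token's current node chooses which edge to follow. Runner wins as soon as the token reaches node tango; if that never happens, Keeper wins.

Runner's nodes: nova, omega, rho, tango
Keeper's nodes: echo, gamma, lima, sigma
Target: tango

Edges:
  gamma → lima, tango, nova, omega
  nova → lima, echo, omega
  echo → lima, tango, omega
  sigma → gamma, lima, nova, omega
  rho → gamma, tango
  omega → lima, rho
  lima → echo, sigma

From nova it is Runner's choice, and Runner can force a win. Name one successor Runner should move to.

A0 = {tango}
A1: add {rho} — rho (Runner) has rho→tango.
A2: add {omega} — omega (Runner) has omega→rho.
A3: add {nova} — nova (Runner) has nova→omega.
A4 = A3; e.g. gamma (Keeper) can still go to lima. Fixed point.
From nova, successor omega is in the attractor (rank 2); the other successors echo, lima are not.

omega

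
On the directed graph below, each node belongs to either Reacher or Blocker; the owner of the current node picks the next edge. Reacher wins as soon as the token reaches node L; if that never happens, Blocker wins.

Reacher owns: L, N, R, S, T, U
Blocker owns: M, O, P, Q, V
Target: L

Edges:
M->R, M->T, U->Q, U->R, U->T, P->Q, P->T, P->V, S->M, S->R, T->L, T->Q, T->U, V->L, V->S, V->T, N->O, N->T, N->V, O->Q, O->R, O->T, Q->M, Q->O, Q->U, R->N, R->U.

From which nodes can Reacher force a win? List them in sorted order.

L, M, N, R, S, T, U, V

A0 = {L}
A1: add {T} — T (Reacher) has T→L.
A2: add {N, U} — N (Reacher) has N→T; U (Reacher) has U→T.
A3: add {R} — R (Reacher) has R→N.
A4: add {M, S} — M (Blocker): all of {R, T} already in; S (Reacher) has S→R.
A5: add {V} — V (Blocker): all of {L, S, T} already in.
A6 = A5; e.g. O (Blocker) can still go to Q. Fixed point.
Reacher's winning region = {L, M, N, R, S, T, U, V}.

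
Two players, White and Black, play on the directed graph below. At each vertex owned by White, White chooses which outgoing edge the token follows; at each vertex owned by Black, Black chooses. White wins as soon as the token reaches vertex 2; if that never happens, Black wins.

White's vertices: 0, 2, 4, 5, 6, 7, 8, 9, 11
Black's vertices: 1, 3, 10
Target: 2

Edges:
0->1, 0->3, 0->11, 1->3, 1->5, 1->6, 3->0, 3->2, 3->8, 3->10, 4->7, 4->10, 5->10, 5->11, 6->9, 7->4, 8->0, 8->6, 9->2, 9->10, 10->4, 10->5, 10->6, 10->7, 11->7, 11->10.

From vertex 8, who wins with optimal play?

A0 = {2}
A1: add {9} — 9 (White) has 9→2.
A2: add {6} — 6 (White) has 6→9.
A3: add {8} — 8 (White) has 8→6.
A4 = A3; e.g. 0 (White) has no edge into A3. Fixed point.
8 ∈ A3, so White can force the target.

White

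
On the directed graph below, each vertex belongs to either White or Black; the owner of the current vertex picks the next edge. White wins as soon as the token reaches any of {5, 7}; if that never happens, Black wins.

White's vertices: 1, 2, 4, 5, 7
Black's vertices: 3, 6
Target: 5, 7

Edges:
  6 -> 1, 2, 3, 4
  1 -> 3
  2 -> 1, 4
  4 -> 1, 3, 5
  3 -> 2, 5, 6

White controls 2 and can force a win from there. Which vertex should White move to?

4

A0 = {5, 7}
A1: add {4} — 4 (White) has 4→5.
A2: add {2} — 2 (White) has 2→4.
A3 = A2; e.g. 1 (White) has no edge into A2. Fixed point.
From 2, successor 4 is in the attractor (rank 1); the other successor 1 is not.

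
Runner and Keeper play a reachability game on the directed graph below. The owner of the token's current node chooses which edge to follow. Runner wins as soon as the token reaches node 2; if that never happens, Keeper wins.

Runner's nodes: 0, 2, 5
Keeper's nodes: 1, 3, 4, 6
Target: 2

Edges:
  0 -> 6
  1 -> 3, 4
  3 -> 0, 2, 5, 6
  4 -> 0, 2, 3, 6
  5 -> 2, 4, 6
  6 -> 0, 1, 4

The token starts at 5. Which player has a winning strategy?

A0 = {2}
A1: add {5} — 5 (Runner) has 5→2.
A2 = A1; e.g. 0 (Runner) has no edge into A1. Fixed point.
5 ∈ A1, so Runner can force the target.

Runner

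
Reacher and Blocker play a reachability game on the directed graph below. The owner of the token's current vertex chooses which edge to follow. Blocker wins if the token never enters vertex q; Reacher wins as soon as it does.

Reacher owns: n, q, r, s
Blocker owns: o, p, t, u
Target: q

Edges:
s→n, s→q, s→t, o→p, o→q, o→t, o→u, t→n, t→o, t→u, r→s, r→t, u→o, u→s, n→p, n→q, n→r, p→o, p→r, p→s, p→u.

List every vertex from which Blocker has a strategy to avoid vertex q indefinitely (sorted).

o, p, t, u

A0 = {q}
A1: add {n, s} — n (Reacher) has n→q; s (Reacher) has s→q.
A2: add {r} — r (Reacher) has r→s.
A3 = A2; e.g. o (Blocker) can still go to p. Fixed point.
Reacher's attractor = {n, q, r, s}; Blocker avoids the target exactly from the complement.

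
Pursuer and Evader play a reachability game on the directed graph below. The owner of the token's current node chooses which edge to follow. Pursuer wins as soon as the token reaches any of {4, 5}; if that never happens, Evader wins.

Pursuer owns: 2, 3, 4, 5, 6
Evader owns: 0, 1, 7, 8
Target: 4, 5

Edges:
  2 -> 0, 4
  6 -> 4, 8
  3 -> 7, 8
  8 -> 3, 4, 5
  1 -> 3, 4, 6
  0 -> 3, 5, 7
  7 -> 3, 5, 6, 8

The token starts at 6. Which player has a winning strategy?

A0 = {4, 5}
A1: add {2, 6} — 2 (Pursuer) has 2→4; 6 (Pursuer) has 6→4.
A2 = A1; e.g. 0 (Evader) can still go to 3. Fixed point.
6 ∈ A1, so Pursuer can force the target.

Pursuer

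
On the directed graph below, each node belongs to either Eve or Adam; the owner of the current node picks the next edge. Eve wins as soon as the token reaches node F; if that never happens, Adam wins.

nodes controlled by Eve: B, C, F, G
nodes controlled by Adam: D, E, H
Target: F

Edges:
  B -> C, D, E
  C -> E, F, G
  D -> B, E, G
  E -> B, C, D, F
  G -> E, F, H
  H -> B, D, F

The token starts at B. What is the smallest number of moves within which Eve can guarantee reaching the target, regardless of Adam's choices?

A0 = {F}
A1: add {C, G} — C (Eve) has C→F; G (Eve) has G→F.
A2: add {B} — B (Eve) has B→C.
A3 = A2; e.g. D (Adam) can still go to E. Fixed point.
B enters the attractor at level 2, so Eve can force the target in 2 moves from there.

2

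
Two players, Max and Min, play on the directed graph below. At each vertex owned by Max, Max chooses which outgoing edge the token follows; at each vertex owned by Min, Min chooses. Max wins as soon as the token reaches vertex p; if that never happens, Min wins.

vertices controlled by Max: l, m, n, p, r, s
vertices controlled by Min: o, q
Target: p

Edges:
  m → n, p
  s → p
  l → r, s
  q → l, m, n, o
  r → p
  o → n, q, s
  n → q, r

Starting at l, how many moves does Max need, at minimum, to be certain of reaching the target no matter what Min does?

2

A0 = {p}
A1: add {m, r, s} — m (Max) has m→p; r (Max) has r→p; s (Max) has s→p.
A2: add {l, n} — l (Max) has l→r; n (Max) has n→r.
A3 = A2; e.g. o (Min) can still go to q. Fixed point.
l enters the attractor at level 2, so Max can force the target in 2 moves from there.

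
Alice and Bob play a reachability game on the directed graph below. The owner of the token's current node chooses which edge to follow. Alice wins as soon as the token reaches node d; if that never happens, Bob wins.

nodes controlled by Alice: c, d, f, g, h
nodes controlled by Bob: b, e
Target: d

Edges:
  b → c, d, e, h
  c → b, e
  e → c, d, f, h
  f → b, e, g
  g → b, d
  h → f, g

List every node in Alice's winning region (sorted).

d, f, g, h

A0 = {d}
A1: add {g} — g (Alice) has g→d.
A2: add {f, h} — f (Alice) has f→g; h (Alice) has h→g.
A3 = A2; e.g. b (Bob) can still go to c. Fixed point.
Alice's winning region = {d, f, g, h}.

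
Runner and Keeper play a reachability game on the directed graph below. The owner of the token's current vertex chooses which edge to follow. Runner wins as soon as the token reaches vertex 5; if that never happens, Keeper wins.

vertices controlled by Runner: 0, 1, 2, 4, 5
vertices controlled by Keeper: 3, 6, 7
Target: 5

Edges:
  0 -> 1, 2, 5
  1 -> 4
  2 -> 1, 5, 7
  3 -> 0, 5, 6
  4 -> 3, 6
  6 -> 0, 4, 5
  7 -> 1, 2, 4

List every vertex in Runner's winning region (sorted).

0, 2, 5

A0 = {5}
A1: add {0, 2} — 0 (Runner) has 0→5; 2 (Runner) has 2→5.
A2 = A1; e.g. 1 (Runner) has no edge into A1. Fixed point.
Runner's winning region = {0, 2, 5}.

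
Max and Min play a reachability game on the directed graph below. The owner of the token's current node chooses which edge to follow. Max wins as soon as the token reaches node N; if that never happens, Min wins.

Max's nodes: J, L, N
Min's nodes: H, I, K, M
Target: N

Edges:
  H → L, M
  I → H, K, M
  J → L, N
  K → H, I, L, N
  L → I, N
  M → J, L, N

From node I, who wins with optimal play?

A0 = {N}
A1: add {J, L} — J (Max) has J→N; L (Max) has L→N.
A2: add {M} — M (Min): all of {J, L, N} already in.
A3: add {H} — H (Min): all of {L, M} already in.
A4 = A3; e.g. I (Min) can still go to K. Fixed point.
I never enters the attractor, so Min can avoid the target forever.

Min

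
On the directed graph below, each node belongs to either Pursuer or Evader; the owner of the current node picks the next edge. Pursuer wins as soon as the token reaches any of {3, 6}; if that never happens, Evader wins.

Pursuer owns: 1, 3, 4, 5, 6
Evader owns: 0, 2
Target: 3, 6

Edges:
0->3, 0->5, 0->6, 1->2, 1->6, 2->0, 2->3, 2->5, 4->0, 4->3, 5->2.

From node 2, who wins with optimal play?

Evader

A0 = {3, 6}
A1: add {1, 4} — 1 (Pursuer) has 1→6; 4 (Pursuer) has 4→3.
A2 = A1; e.g. 0 (Evader) can still go to 5. Fixed point.
2 never enters the attractor, so Evader can avoid the target forever.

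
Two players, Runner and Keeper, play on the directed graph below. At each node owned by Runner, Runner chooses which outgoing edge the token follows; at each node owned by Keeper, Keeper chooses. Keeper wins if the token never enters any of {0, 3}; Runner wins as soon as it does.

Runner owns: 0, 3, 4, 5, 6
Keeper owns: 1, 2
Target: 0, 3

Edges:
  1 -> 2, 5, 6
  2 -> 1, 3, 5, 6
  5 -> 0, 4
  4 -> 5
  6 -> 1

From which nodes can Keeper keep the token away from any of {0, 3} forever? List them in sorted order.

A0 = {0, 3}
A1: add {5} — 5 (Runner) has 5→0.
A2: add {4} — 4 (Runner) has 4→5.
A3 = A2; e.g. 1 (Keeper) can still go to 2. Fixed point.
Runner's attractor = {0, 3, 4, 5}; Keeper avoids the target exactly from the complement.

1, 2, 6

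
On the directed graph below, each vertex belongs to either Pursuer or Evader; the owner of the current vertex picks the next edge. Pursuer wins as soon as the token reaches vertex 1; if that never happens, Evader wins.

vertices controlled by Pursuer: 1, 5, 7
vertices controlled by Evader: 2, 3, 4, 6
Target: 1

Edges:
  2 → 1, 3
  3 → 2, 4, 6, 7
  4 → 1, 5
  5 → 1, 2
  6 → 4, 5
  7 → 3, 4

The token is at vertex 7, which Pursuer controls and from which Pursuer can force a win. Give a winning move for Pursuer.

4

A0 = {1}
A1: add {5} — 5 (Pursuer) has 5→1.
A2: add {4} — 4 (Evader): all of {1, 5} already in.
A3: add {6, 7} — 6 (Evader): all of {4, 5} already in; 7 (Pursuer) has 7→4.
A4 = A3; e.g. 2 (Evader) can still go to 3. Fixed point.
From 7, successor 4 is in the attractor (rank 2); the other successor 3 is not.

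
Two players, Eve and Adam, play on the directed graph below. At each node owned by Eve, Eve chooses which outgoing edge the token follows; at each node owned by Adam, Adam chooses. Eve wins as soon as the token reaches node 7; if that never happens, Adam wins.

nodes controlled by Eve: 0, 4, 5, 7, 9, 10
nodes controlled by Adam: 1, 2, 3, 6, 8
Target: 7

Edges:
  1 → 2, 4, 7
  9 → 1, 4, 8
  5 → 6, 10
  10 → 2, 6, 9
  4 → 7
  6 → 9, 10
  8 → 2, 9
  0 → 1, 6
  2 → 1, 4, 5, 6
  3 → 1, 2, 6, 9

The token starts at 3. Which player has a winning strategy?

Adam

A0 = {7}
A1: add {4} — 4 (Eve) has 4→7.
A2: add {9} — 9 (Eve) has 9→4.
A3: add {10} — 10 (Eve) has 10→9.
A4: add {5, 6} — 5 (Eve) has 5→10; 6 (Adam): all of {9, 10} already in.
A5: add {0} — 0 (Eve) has 0→6.
A6 = A5; e.g. 1 (Adam) can still go to 2. Fixed point.
3 never enters the attractor, so Adam can avoid the target forever.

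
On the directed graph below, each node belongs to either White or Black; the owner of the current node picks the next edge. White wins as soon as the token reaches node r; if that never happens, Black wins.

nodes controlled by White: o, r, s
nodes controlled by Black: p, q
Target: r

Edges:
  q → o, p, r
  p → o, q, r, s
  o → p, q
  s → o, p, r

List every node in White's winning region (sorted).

A0 = {r}
A1: add {s} — s (White) has s→r.
A2 = A1; e.g. o (White) has no edge into A1. Fixed point.
White's winning region = {r, s}.

r, s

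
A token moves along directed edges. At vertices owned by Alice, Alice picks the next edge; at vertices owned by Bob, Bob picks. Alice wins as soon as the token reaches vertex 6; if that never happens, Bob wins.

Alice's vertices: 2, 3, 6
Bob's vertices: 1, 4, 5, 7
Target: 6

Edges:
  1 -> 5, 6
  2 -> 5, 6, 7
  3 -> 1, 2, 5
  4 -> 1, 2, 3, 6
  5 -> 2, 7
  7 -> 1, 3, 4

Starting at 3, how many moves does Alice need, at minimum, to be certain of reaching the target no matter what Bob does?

2

A0 = {6}
A1: add {2} — 2 (Alice) has 2→6.
A2: add {3} — 3 (Alice) has 3→2.
A3 = A2; e.g. 1 (Bob) can still go to 5. Fixed point.
3 enters the attractor at level 2, so Alice can force the target in 2 moves from there.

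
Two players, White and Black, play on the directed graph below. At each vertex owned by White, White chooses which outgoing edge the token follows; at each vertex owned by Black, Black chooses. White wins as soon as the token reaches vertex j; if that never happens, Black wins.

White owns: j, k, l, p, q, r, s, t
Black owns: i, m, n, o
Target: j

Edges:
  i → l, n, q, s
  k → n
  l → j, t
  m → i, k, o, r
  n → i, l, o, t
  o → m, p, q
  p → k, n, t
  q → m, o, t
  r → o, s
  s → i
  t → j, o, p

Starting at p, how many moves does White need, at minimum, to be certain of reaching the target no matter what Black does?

A0 = {j}
A1: add {l, t} — l (White) has l→j; t (White) has t→j.
A2: add {p, q} — p (White) has p→t; q (White) has q→t.
A3 = A2; e.g. i (Black) can still go to n. Fixed point.
p enters the attractor at level 2, so White can force the target in 2 moves from there.

2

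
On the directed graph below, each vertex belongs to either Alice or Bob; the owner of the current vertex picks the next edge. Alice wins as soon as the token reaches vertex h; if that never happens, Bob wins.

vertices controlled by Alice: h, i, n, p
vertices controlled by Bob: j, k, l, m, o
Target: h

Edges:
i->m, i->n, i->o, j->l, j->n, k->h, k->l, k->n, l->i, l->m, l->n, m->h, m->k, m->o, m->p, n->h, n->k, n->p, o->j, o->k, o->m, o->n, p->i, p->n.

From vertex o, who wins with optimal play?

Bob

A0 = {h}
A1: add {n} — n (Alice) has n→h.
A2: add {i, p} — i (Alice) has i→n; p (Alice) has p→n.
A3 = A2; e.g. j (Bob) can still go to l. Fixed point.
o never enters the attractor, so Bob can avoid the target forever.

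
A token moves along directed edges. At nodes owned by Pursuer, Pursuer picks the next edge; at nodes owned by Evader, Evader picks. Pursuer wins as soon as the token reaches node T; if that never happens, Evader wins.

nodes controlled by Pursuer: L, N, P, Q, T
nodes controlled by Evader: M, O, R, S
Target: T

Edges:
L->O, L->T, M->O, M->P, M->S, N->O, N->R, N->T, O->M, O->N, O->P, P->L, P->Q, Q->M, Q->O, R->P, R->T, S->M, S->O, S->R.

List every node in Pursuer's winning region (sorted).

L, N, P, R, T

A0 = {T}
A1: add {L, N} — L (Pursuer) has L→T; N (Pursuer) has N→T.
A2: add {P} — P (Pursuer) has P→L.
A3: add {R} — R (Evader): all of {P, T} already in.
A4 = A3; e.g. M (Evader) can still go to O. Fixed point.
Pursuer's winning region = {L, N, P, R, T}.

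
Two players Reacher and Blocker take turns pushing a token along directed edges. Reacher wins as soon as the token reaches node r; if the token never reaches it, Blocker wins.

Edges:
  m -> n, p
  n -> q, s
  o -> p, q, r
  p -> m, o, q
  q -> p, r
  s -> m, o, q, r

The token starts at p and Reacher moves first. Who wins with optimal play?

Blocker

Track states (vertex, player-to-move).
A0 = {(r,Reacher), (r,Blocker)}
A1: add {(o,Reacher), (q,Reacher), (s,Reacher)}.
A2: add {(n,Blocker)}.
A3: add {(m,Reacher)}.
A4: add {(p,Blocker), (s,Blocker)}.
A5: add {(n,Reacher)}.
A6 = A5; e.g. (m,Blocker) stays out. (p,Reacher) never enters ⇒ Blocker avoids the target.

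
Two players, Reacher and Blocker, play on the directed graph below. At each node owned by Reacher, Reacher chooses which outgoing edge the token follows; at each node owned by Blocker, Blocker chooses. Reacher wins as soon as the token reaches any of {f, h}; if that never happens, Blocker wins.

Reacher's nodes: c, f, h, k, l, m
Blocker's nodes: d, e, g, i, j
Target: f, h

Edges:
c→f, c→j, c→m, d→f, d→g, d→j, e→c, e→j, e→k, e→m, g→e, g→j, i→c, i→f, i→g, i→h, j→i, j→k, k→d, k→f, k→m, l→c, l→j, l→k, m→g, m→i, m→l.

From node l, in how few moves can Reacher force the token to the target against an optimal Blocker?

A0 = {f, h}
A1: add {c, k} — c (Reacher) has c→f; k (Reacher) has k→f.
A2: add {l} — l (Reacher) has l→c.
l enters the attractor at level 2, so Reacher can force the target in 2 moves from there.

2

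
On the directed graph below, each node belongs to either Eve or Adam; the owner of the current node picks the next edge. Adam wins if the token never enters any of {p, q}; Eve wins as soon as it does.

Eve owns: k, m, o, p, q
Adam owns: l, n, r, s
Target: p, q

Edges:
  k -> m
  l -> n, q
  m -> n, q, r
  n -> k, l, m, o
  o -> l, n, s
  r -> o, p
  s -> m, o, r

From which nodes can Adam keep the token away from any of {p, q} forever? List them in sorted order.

A0 = {p, q}
A1: add {m} — m (Eve) has m→q.
A2: add {k} — k (Eve) has k→m.
A3 = A2; e.g. l (Adam) can still go to n. Fixed point.
Eve's attractor = {k, m, p, q}; Adam avoids the target exactly from the complement.

l, n, o, r, s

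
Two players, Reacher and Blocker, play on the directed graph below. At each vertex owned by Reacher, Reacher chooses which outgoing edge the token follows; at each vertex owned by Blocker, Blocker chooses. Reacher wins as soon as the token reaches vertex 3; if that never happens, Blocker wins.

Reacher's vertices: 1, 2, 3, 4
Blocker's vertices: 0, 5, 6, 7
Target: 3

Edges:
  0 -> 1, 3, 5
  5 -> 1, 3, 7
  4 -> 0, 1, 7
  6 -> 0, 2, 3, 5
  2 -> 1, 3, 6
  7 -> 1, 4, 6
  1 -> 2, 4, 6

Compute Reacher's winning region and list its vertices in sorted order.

A0 = {3}
A1: add {2} — 2 (Reacher) has 2→3.
A2: add {1} — 1 (Reacher) has 1→2.
A3: add {4} — 4 (Reacher) has 4→1.
A4 = A3; e.g. 0 (Blocker) can still go to 5. Fixed point.
Reacher's winning region = {1, 2, 3, 4}.

1, 2, 3, 4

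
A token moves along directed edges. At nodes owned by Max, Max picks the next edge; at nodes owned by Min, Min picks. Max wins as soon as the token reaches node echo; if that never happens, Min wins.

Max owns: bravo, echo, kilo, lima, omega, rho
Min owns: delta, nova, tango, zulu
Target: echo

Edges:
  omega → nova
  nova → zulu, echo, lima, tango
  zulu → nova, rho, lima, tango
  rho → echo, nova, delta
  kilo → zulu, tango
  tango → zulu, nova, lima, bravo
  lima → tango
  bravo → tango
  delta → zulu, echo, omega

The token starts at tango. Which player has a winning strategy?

A0 = {echo}
A1: add {rho} — rho (Max) has rho→echo.
A2 = A1; e.g. zulu (Min) can still go to nova. Fixed point.
tango never enters the attractor, so Min can avoid the target forever.

Min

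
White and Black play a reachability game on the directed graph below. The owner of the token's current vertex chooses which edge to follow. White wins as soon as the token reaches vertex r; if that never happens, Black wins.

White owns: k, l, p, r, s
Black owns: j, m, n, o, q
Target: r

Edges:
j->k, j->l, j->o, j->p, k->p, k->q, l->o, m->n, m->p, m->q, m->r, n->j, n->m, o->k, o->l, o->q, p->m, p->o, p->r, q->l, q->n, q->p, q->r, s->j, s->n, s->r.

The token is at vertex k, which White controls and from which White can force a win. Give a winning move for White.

A0 = {r}
A1: add {p, s} — p (White) has p→r; s (White) has s→r.
A2: add {k} — k (White) has k→p.
A3 = A2; e.g. j (Black) can still go to l. Fixed point.
From k, successor p is in the attractor (rank 1); the other successor q is not.

p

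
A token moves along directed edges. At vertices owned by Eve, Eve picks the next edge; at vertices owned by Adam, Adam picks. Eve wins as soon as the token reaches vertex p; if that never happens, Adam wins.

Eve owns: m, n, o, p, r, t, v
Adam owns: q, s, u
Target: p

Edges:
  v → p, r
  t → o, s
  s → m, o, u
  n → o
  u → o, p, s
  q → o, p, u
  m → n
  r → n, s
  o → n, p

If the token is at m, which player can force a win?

A0 = {p}
A1: add {o, v} — o (Eve) has o→p; v (Eve) has v→p.
A2: add {n, t} — n (Eve) has n→o; t (Eve) has t→o.
A3: add {m, r} — m (Eve) has m→n; r (Eve) has r→n.
A4 = A3; e.g. q (Adam) can still go to u. Fixed point.
m ∈ A3, so Eve can force the target.

Eve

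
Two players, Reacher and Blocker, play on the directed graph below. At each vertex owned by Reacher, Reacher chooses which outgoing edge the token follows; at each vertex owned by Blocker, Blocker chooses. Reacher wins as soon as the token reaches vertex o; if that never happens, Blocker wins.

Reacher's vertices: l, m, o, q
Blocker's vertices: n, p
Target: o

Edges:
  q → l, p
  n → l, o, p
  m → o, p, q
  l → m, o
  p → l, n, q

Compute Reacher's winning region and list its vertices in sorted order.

l, m, o, q

A0 = {o}
A1: add {l, m} — l (Reacher) has l→o; m (Reacher) has m→o.
A2: add {q} — q (Reacher) has q→l.
A3 = A2; e.g. n (Blocker) can still go to p. Fixed point.
Reacher's winning region = {l, m, o, q}.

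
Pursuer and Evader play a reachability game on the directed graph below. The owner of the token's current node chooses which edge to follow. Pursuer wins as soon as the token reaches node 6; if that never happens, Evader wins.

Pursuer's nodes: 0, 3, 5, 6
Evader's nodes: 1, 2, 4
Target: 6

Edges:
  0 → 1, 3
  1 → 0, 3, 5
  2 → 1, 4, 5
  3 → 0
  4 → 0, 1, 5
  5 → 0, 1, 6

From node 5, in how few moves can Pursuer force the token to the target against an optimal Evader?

1

A0 = {6}
A1: add {5} — 5 (Pursuer) has 5→6.
A2 = A1; e.g. 0 (Pursuer) has no edge into A1. Fixed point.
5 enters the attractor at level 1, so Pursuer can force the target in 1 move from there.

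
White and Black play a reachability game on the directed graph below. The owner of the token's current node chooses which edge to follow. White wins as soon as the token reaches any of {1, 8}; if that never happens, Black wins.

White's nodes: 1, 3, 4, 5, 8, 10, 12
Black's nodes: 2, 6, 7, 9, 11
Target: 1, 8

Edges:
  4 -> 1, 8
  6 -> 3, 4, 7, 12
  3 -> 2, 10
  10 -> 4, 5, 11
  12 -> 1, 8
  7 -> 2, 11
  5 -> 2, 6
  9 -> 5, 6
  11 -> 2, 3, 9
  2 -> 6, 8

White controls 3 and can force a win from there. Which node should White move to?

10

A0 = {1, 8}
A1: add {4, 12} — 4 (White) has 4→1; 12 (White) has 12→1.
A2: add {10} — 10 (White) has 10→4.
A3: add {3} — 3 (White) has 3→10.
A4 = A3; e.g. 2 (Black) can still go to 6. Fixed point.
From 3, successor 10 is in the attractor (rank 2); the other successor 2 is not.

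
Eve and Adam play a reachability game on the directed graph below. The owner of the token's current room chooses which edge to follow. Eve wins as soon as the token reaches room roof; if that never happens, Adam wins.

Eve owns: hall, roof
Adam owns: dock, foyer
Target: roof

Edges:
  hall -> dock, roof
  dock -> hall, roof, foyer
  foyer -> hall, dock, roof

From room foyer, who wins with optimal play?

A0 = {roof}
A1: add {hall} — hall (Eve) has hall→roof.
A2 = A1; e.g. dock (Adam) can still go to foyer. Fixed point.
foyer never enters the attractor, so Adam can avoid the target forever.

Adam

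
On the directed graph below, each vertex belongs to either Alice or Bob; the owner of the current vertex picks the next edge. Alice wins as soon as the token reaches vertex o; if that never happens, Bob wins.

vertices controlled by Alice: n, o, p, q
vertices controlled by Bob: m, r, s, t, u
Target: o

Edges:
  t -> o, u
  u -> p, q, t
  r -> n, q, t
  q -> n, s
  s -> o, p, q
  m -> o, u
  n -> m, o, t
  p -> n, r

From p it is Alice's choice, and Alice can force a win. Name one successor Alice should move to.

A0 = {o}
A1: add {n} — n (Alice) has n→o.
A2: add {p, q} — p (Alice) has p→n; q (Alice) has q→n.
A3: add {s} — s (Bob): all of {o, p, q} already in.
A4 = A3; e.g. m (Bob) can still go to u. Fixed point.
From p, successor n is in the attractor (rank 1); the other successor r is not.

n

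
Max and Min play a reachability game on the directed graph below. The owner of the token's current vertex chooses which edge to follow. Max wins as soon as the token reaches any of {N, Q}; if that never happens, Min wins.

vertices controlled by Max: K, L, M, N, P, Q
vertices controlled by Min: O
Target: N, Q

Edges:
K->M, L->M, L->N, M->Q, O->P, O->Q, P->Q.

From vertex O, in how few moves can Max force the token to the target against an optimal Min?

A0 = {N, Q}
A1: add {L, M, P} — L (Max) has L→N; M (Max) has M→Q; P (Max) has P→Q.
A2: add {K, O} — K (Max) has K→M; O (Min): all of {P, Q} already in.
A2 = all vertices. Fixed point.
O enters the attractor at level 2, so Max can force the target in 2 moves from there.

2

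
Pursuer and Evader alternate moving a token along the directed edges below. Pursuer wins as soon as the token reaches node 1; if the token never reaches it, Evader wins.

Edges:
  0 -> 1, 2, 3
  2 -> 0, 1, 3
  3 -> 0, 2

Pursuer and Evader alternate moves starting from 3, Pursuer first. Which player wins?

Evader

Track states (vertex, player-to-move).
A0 = {(1,Pursuer), (1,Evader)}
A1: add {(0,Pursuer), (2,Pursuer)}.
A2: add {(3,Evader)}.
A3 = A2; e.g. (0,Evader) stays out. (3,Pursuer) never enters ⇒ Evader avoids the target.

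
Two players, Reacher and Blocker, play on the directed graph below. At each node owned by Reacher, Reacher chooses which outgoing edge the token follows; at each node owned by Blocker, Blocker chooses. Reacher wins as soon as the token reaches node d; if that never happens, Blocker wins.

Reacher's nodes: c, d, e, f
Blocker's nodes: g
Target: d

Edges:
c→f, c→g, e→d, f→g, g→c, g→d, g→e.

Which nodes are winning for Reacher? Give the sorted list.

d, e

A0 = {d}
A1: add {e} — e (Reacher) has e→d.
A2 = A1; e.g. c (Reacher) has no edge into A1. Fixed point.
Reacher's winning region = {d, e}.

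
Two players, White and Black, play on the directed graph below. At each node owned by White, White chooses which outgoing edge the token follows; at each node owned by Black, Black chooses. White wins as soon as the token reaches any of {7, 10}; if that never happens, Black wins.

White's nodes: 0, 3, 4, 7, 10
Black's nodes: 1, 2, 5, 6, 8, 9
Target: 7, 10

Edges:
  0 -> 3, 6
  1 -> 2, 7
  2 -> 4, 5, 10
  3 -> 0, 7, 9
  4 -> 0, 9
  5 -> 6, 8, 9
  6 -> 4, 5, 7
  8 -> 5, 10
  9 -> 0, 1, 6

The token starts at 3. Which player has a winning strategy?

White

A0 = {7, 10}
A1: add {3} — 3 (White) has 3→7.
3 ∈ A1, so White can force the target.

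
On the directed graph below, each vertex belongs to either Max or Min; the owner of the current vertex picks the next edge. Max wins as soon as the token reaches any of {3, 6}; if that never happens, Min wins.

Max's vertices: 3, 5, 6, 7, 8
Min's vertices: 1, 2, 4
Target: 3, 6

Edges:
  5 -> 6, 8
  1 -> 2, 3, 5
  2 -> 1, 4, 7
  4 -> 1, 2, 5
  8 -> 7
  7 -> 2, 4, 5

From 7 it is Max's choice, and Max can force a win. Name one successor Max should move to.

5

A0 = {3, 6}
A1: add {5} — 5 (Max) has 5→6.
A2: add {7} — 7 (Max) has 7→5.
A3: add {8} — 8 (Max) has 8→7.
A4 = A3; e.g. 1 (Min) can still go to 2. Fixed point.
From 7, successor 5 is in the attractor (rank 1); the other successors 2, 4 are not.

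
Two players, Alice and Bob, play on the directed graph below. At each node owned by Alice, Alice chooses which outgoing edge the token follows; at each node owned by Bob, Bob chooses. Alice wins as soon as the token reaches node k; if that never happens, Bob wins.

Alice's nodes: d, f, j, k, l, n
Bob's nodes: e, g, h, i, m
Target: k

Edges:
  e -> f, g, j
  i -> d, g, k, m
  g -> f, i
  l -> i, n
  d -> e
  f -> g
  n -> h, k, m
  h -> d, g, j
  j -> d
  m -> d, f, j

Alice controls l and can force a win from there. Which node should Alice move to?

A0 = {k}
A1: add {n} — n (Alice) has n→k.
A2: add {l} — l (Alice) has l→n.
A3 = A2; e.g. d (Alice) has no edge into A2. Fixed point.
From l, successor n is in the attractor (rank 1); the other successor i is not.

n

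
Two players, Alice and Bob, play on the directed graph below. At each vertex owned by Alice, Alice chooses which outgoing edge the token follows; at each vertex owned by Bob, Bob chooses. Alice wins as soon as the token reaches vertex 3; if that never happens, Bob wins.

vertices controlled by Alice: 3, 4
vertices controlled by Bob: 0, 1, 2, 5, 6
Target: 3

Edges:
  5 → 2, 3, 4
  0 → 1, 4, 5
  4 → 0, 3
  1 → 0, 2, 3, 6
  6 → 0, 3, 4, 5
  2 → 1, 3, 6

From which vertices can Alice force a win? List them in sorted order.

3, 4

A0 = {3}
A1: add {4} — 4 (Alice) has 4→3.
A2 = A1; e.g. 0 (Bob) can still go to 1. Fixed point.
Alice's winning region = {3, 4}.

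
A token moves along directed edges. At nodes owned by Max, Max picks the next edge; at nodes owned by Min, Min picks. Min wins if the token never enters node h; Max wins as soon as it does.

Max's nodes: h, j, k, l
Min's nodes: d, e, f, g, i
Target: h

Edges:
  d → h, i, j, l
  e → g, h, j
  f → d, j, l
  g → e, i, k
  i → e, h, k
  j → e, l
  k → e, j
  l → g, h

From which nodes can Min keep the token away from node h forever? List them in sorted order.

A0 = {h}
A1: add {l} — l (Max) has l→h.
A2: add {j} — j (Max) has j→l.
A3: add {k} — k (Max) has k→j.
A4 = A3; e.g. d (Min) can still go to i. Fixed point.
Max's attractor = {h, j, k, l}; Min avoids the target exactly from the complement.

d, e, f, g, i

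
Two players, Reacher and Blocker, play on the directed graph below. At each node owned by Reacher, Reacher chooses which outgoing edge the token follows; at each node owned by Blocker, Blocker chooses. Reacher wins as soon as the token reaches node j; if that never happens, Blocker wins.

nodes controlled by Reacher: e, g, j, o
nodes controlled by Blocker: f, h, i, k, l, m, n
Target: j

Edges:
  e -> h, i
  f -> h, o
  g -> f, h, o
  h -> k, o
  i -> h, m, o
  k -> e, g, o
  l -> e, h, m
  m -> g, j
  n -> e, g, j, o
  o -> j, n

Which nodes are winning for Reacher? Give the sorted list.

A0 = {j}
A1: add {o} — o (Reacher) has o→j.
A2: add {g} — g (Reacher) has g→o.
A3: add {m} — m (Blocker): all of {g, j} already in.
A4 = A3; e.g. e (Reacher) has no edge into A3. Fixed point.
Reacher's winning region = {g, j, m, o}.

g, j, m, o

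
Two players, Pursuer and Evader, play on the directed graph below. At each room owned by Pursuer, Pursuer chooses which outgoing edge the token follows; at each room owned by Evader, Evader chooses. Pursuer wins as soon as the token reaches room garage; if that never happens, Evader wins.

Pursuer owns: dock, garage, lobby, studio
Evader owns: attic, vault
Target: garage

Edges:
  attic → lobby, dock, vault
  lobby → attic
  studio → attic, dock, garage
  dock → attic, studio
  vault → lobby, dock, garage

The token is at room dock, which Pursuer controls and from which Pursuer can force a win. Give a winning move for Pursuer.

studio

A0 = {garage}
A1: add {studio} — studio (Pursuer) has studio→garage.
A2: add {dock} — dock (Pursuer) has dock→studio.
A3 = A2; e.g. attic (Evader) can still go to lobby. Fixed point.
From dock, successor studio is in the attractor (rank 1); the other successor attic is not.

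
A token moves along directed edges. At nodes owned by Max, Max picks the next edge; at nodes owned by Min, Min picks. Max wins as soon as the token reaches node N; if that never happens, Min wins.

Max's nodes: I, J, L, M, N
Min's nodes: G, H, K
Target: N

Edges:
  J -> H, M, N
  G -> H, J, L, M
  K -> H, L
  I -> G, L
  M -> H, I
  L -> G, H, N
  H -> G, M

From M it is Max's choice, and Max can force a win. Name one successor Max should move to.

A0 = {N}
A1: add {J, L} — J (Max) has J→N; L (Max) has L→N.
A2: add {I} — I (Max) has I→L.
A3: add {M} — M (Max) has M→I.
A4 = A3; e.g. G (Min) can still go to H. Fixed point.
From M, successor I is in the attractor (rank 2); the other successor H is not.

I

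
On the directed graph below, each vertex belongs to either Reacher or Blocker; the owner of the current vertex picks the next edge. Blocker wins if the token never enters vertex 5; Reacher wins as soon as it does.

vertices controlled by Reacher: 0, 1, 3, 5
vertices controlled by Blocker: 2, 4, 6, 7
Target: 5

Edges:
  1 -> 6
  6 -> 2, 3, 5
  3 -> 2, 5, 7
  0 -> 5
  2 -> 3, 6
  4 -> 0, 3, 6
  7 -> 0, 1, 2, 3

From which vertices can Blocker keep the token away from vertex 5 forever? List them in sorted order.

1, 2, 4, 6, 7

A0 = {5}
A1: add {0, 3} — 0 (Reacher) has 0→5; 3 (Reacher) has 3→5.
A2 = A1; e.g. 1 (Reacher) has no edge into A1. Fixed point.
Reacher's attractor = {0, 3, 5}; Blocker avoids the target exactly from the complement.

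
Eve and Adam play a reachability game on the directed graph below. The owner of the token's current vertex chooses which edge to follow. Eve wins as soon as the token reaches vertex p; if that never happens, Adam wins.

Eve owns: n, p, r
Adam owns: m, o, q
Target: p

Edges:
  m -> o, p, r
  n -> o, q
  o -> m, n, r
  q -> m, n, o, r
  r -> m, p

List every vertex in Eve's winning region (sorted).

p, r

A0 = {p}
A1: add {r} — r (Eve) has r→p.
A2 = A1; e.g. m (Adam) can still go to o. Fixed point.
Eve's winning region = {p, r}.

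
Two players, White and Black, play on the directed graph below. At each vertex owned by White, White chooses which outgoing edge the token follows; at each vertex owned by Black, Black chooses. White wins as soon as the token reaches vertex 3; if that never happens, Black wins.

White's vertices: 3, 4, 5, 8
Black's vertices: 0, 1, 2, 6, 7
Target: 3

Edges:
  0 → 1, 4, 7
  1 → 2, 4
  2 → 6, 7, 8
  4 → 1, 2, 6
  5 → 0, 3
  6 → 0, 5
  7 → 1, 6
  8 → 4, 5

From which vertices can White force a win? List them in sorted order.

A0 = {3}
A1: add {5} — 5 (White) has 5→3.
A2: add {8} — 8 (White) has 8→5.
A3 = A2; e.g. 0 (Black) can still go to 1. Fixed point.
White's winning region = {3, 5, 8}.

3, 5, 8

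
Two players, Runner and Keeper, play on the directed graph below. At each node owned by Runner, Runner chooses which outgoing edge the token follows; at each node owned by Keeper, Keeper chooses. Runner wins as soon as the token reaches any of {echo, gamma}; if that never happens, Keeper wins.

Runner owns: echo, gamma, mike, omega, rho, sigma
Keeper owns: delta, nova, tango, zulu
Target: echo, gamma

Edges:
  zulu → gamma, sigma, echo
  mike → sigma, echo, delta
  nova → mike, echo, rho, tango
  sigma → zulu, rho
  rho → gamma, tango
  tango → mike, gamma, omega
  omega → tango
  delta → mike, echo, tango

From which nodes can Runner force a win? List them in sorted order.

echo, gamma, mike, rho, sigma, zulu

A0 = {echo, gamma}
A1: add {mike, rho} — mike (Runner) has mike→echo; rho (Runner) has rho→gamma.
A2: add {sigma} — sigma (Runner) has sigma→rho.
A3: add {zulu} — zulu (Keeper): all of {gamma, sigma, echo} already in.
A4 = A3; e.g. nova (Keeper) can still go to tango. Fixed point.
Runner's winning region = {echo, gamma, mike, rho, sigma, zulu}.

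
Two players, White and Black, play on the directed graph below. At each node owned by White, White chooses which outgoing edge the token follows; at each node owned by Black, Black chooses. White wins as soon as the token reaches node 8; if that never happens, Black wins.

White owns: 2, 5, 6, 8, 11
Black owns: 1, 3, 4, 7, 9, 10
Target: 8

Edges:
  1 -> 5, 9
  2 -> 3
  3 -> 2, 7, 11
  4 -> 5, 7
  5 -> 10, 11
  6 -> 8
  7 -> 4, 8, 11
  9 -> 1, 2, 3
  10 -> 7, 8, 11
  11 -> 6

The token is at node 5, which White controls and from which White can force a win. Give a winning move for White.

A0 = {8}
A1: add {6} — 6 (White) has 6→8.
A2: add {11} — 11 (White) has 11→6.
A3: add {5} — 5 (White) has 5→11.
A4 = A3; e.g. 1 (Black) can still go to 9. Fixed point.
From 5, successor 11 is in the attractor (rank 2); the other successor 10 is not.

11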